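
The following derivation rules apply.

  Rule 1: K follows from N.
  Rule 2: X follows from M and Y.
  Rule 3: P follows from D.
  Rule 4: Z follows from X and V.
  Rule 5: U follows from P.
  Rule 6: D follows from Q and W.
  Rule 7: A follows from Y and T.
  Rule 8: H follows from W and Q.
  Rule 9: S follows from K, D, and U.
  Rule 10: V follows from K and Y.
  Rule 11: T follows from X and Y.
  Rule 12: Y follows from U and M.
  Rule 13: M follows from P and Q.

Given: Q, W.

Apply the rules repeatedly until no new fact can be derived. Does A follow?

Q and W hold, so D follows (Rule 6).
From D, Rule 3 gives P.
P holds, so U follows (Rule 5).
From P and Q, Rule 13 gives M.
From U and M, Rule 12 gives Y.
M and Y hold, so X follows (Rule 2).
X and Y hold, so T follows (Rule 11).
From Y and T, Rule 7 gives A.

Yes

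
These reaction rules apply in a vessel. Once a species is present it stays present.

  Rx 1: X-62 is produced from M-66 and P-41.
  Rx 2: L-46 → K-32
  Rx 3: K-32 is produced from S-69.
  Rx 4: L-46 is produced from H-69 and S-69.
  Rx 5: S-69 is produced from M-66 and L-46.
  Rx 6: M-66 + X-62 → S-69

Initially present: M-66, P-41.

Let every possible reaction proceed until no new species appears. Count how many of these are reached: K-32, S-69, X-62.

M-66 and P-41 present → X-62 forms (Rx 1).
M-66 and X-62 present → S-69 forms (Rx 6).
S-69 present → K-32 forms (Rx 3).
K-32: reached.
S-69: reached.
X-62: reached.
All 3 are reached.

3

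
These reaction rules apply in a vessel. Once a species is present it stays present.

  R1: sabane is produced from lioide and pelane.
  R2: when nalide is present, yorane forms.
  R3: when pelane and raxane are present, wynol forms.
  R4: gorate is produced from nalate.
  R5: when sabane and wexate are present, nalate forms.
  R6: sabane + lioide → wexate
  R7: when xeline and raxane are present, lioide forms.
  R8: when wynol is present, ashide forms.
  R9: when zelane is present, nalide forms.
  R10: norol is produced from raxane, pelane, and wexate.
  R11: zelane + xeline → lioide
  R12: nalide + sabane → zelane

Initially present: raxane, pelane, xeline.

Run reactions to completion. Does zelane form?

zelane would need nalide and sabane (R12), but nalide never forms.

No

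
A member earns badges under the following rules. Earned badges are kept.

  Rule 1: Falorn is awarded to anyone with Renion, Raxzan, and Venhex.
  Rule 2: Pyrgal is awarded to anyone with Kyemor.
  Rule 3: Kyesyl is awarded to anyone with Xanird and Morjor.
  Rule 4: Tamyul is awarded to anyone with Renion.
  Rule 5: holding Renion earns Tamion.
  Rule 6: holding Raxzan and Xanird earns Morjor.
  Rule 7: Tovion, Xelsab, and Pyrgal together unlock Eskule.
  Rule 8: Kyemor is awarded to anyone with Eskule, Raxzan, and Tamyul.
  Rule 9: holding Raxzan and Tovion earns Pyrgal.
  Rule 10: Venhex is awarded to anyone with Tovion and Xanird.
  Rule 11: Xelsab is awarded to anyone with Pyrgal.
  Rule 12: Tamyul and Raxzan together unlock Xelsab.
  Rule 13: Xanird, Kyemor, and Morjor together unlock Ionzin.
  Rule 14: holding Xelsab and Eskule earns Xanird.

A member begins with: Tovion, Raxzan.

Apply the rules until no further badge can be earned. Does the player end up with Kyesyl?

Yes

With Raxzan and Tovion, Pyrgal is earned (Rule 9).
With Pyrgal, Xelsab is earned (Rule 11).
With Tovion, Xelsab, and Pyrgal, Eskule is earned (Rule 7).
With Xelsab and Eskule, Xanird is earned (Rule 14).
With Raxzan and Xanird, Morjor is earned (Rule 6).
With Xanird and Morjor, Kyesyl is earned (Rule 3).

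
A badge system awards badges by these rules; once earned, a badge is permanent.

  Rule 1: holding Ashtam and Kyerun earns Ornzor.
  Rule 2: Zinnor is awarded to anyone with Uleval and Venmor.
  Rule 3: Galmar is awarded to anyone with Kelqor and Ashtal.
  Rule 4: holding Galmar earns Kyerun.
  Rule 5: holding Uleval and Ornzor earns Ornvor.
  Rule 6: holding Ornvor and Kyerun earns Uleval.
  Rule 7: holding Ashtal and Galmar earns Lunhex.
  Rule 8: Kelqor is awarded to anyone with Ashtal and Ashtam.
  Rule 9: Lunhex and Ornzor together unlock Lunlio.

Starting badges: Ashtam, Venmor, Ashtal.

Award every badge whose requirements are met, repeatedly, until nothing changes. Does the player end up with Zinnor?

Zinnor would need Uleval and Venmor (Rule 2), but Uleval is never earned.

No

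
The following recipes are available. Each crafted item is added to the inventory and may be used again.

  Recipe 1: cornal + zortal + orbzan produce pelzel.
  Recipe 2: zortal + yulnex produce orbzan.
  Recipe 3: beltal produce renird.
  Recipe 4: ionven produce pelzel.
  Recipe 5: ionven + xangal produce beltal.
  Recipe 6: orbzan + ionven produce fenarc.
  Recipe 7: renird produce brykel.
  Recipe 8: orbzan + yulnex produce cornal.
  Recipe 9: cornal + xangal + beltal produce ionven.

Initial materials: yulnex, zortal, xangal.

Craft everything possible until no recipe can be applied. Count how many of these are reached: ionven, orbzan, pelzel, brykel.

2

zortal + yulnex → orbzan (Recipe 2).
Using Recipe 8, orbzan and yulnex make cornal.
Using Recipe 1, cornal, zortal, and orbzan make pelzel.
ionven would need cornal, xangal, and beltal (Recipe 9), but beltal is never obtained.
orbzan: reached.
pelzel: reached.
brykel would need renird (Recipe 7), but renird is never obtained.
Reached: orbzan and pelzel — 2 of the 4.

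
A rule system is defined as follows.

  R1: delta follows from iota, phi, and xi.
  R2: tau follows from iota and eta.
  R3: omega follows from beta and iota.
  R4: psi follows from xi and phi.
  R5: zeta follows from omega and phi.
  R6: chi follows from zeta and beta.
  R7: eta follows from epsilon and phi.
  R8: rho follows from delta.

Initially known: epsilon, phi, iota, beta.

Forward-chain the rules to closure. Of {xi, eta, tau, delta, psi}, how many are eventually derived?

2

epsilon and phi hold, so eta follows (R7).
iota and eta hold, so tau follows (R2).
No rule produces xi, and it is not given.
eta: reached.
tau: reached.
delta would need iota, phi, and xi (R1), but xi is never established.
psi would need xi and phi (R4), but xi is never established.
Reached: eta and tau — 2 of the 5.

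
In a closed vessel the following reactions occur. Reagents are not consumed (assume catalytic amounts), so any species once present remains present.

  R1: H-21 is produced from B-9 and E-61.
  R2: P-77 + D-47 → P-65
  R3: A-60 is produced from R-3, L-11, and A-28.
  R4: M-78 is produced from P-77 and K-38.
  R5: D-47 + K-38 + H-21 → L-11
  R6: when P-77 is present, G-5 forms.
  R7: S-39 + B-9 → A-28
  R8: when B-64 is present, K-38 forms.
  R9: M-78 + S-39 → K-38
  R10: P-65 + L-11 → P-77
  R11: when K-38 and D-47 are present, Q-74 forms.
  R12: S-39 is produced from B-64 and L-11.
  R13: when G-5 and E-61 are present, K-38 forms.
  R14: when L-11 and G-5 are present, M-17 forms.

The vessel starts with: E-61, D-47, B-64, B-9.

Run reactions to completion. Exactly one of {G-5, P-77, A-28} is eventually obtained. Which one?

B-9 and E-61 present → H-21 forms (R1).
B-64 present → K-38 forms (R8).
D-47, K-38, and H-21 present → L-11 forms (R5).
B-64 and L-11 present → S-39 forms (R12).
S-39 and B-9 present → A-28 forms (R7).
P-77 would need P-65 and L-11 (R10), but P-65 never forms. G-5 would need P-77 (R6), but P-77 never forms.

A-28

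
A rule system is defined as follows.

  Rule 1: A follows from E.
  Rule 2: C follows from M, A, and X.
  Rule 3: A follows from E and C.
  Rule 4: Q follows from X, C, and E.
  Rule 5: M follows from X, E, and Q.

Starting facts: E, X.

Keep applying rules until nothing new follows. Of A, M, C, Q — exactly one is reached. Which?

E holds, so A follows (Rule 1).
M would need X, E, and Q (Rule 5), but Q is never established. Q would need X, C, and E (Rule 4), but C is never established. C would need M, A, and X (Rule 2), but M is never established.

A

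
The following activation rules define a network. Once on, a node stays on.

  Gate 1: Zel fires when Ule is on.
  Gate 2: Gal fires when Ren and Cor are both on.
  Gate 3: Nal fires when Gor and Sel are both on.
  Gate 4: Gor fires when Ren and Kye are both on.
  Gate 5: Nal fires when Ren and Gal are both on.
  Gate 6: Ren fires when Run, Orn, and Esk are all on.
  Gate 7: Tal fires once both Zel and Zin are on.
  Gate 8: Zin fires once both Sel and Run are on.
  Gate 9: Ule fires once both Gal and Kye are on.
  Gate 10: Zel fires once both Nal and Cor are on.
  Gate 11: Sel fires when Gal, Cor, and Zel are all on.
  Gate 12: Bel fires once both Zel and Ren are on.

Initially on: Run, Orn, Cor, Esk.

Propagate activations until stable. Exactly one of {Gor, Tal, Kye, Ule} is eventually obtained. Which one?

Tal

Gate 6: Run, Orn, and Esk on → Ren on.
Ren and Cor are on, so Gal fires (Gate 2).
Gate 5: Ren and Gal on → Nal on.
Gate 10: Nal and Cor on → Zel on.
Gate 11: Gal, Cor, and Zel on → Sel on.
Sel and Run are on, so Zin fires (Gate 8).
Zel and Zin are on, so Tal fires (Gate 7).
Ule would need Gal and Kye (Gate 9), but Kye never turns on. Gor would need Ren and Kye (Gate 4), but Kye never turns on. No rule produces Kye, and it is not given.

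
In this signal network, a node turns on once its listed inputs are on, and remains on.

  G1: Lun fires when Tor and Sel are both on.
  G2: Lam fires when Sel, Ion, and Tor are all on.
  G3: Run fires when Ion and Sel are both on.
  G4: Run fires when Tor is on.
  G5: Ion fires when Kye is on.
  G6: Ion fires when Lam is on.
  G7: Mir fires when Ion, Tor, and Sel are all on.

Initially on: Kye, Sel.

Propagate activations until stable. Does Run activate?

Yes

Kye is on, so Ion fires (G5).
Ion and Sel are on, so Run fires (G3).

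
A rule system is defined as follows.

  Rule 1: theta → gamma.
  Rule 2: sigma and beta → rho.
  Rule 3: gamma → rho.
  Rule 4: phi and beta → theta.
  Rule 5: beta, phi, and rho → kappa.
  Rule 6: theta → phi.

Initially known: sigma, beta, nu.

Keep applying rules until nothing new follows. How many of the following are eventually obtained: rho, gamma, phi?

1

From sigma and beta, Rule 2 gives rho.
rho: reached.
gamma would need theta (Rule 1), but theta is never established.
phi would need theta (Rule 6), but theta is never established.
Reached: rho — 1 of the 3.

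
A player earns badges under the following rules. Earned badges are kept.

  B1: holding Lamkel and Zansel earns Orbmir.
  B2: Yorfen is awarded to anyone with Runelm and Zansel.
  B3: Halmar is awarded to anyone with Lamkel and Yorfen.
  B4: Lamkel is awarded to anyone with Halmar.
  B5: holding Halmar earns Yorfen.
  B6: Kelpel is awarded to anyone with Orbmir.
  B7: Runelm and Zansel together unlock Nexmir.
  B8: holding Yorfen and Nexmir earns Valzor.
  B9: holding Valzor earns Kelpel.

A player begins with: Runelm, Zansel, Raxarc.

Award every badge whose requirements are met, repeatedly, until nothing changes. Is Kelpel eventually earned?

With Runelm and Zansel, Nexmir is earned (B7).
With Runelm and Zansel, Yorfen is earned (B2).
With Yorfen and Nexmir, Valzor is earned (B8).
With Valzor, Kelpel is earned (B9).

Yes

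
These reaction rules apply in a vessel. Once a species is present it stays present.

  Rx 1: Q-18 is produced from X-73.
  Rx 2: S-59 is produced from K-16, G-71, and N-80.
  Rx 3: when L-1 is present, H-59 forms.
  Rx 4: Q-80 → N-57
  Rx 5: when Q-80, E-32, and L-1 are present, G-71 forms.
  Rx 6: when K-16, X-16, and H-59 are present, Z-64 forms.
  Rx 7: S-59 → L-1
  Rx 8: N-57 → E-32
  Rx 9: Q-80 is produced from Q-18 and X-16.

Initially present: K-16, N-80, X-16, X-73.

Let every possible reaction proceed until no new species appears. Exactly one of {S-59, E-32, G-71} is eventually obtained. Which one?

E-32

X-73 present → Q-18 forms (Rx 1).
Q-18 and X-16 present → Q-80 forms (Rx 9).
Q-80 present → N-57 forms (Rx 4).
N-57 present → E-32 forms (Rx 8).
G-71 would need Q-80, E-32, and L-1 (Rx 5), but L-1 never forms. S-59 would need K-16, G-71, and N-80 (Rx 2), but G-71 never forms.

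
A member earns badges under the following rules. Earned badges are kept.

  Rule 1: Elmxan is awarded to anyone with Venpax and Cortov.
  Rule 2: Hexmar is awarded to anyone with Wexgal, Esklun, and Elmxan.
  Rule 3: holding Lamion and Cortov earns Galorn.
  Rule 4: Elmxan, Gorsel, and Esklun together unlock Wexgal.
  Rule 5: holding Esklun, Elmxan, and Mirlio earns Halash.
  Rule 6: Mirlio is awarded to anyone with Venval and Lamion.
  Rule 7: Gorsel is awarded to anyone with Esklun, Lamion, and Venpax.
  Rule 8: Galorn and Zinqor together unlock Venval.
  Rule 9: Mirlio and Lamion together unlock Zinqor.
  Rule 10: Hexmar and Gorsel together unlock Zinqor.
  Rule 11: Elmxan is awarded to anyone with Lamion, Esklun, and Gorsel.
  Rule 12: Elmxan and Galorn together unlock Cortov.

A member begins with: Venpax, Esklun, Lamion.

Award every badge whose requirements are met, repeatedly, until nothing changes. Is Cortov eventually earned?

No

Cortov would need Elmxan and Galorn (Rule 12), but Galorn is never earned.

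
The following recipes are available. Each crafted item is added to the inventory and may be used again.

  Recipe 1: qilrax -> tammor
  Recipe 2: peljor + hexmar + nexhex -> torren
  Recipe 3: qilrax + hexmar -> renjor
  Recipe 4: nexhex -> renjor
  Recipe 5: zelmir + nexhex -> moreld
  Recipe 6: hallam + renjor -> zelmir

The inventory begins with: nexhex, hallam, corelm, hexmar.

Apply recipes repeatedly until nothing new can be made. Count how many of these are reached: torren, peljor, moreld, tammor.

Using Recipe 4, nexhex makes renjor.
hallam + renjor -> zelmir (Recipe 6).
zelmir + nexhex -> moreld (Recipe 5).
torren would need peljor, hexmar, and nexhex (Recipe 2), but peljor is never obtained.
No rule produces peljor, and it is not given.
moreld: reached.
tammor would need qilrax (Recipe 1), but qilrax is never obtained.
Reached: moreld — 1 of the 4.

1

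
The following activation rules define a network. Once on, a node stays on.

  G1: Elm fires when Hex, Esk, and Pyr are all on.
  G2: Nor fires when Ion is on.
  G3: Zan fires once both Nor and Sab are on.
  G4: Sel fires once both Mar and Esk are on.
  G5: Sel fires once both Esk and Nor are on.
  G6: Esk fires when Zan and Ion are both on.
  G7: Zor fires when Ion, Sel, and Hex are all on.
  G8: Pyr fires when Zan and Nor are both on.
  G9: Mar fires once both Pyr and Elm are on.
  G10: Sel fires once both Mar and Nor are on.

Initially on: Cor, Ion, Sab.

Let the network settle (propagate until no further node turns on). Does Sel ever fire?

G2: Ion on → Nor on.
G3: Nor and Sab on → Zan on.
G6: Zan and Ion on → Esk on.
G5: Esk and Nor on → Sel on.

Yes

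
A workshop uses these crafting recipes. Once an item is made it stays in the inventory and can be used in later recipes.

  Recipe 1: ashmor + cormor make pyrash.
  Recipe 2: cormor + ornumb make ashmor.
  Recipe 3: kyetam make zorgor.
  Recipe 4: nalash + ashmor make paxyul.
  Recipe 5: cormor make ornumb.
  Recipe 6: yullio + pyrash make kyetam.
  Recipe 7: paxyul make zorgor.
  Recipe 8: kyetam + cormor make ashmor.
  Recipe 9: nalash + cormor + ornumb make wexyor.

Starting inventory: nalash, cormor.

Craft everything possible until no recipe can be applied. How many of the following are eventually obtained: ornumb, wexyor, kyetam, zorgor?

cormor → ornumb (Recipe 5).
nalash + cormor + ornumb → wexyor (Recipe 9).
Using Recipe 2, cormor and ornumb make ashmor.
nalash + ashmor → paxyul (Recipe 4).
Using Recipe 7, paxyul makes zorgor.
ornumb: reached.
wexyor: reached.
kyetam would need yullio and pyrash (Recipe 6), but yullio is never obtained.
zorgor: reached.
Reached: ornumb, wexyor, and zorgor — 3 of the 4.

3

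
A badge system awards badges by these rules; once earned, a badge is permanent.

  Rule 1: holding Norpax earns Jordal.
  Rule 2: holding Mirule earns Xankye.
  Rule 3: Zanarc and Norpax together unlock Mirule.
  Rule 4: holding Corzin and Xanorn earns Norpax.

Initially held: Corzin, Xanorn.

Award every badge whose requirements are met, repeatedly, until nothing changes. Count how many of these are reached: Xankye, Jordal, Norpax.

With Corzin and Xanorn, Norpax is earned (Rule 4).
With Norpax, Jordal is earned (Rule 1).
Xankye would need Mirule (Rule 2), but Mirule is never earned.
Jordal: reached.
Norpax: reached.
Reached: Jordal and Norpax — 2 of the 3.

2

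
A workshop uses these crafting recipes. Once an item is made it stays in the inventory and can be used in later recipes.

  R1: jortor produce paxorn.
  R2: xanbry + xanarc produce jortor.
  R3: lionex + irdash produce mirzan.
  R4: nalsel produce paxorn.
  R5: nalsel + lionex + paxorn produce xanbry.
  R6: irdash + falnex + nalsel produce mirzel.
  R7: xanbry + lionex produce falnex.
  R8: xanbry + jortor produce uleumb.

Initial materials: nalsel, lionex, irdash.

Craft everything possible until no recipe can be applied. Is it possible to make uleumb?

uleumb would need xanbry and jortor (R8), but jortor is never obtained.

No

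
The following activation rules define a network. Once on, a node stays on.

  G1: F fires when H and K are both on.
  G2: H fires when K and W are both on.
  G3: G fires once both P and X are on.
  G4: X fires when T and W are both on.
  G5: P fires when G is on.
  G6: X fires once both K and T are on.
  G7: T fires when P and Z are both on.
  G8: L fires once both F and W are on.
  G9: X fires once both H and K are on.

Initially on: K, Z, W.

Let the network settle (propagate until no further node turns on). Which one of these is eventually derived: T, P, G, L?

G2: K and W on → H on.
G1: H and K on → F on.
G8: F and W on → L on.
P would need G (G5), but G never turns on. T would need P and Z (G7), but P never turns on. G would need P and X (G3), but P never turns on.

L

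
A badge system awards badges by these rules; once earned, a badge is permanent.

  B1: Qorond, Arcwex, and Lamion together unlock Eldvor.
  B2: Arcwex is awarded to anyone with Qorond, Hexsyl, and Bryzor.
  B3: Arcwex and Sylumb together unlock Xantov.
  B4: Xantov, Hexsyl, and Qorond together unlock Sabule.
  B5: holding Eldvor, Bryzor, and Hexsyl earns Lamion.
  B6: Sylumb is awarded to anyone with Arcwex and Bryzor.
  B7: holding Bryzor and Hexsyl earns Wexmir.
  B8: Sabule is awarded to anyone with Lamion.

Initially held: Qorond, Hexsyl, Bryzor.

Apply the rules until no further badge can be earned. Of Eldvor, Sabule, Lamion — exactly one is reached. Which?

Sabule

With Qorond, Hexsyl, and Bryzor, Arcwex is earned (B2).
With Arcwex and Bryzor, Sylumb is earned (B6).
With Arcwex and Sylumb, Xantov is earned (B3).
With Xantov, Hexsyl, and Qorond, Sabule is earned (B4).
Lamion would need Eldvor, Bryzor, and Hexsyl (B5), but Eldvor is never earned. Eldvor would need Qorond, Arcwex, and Lamion (B1), but Lamion is never earned.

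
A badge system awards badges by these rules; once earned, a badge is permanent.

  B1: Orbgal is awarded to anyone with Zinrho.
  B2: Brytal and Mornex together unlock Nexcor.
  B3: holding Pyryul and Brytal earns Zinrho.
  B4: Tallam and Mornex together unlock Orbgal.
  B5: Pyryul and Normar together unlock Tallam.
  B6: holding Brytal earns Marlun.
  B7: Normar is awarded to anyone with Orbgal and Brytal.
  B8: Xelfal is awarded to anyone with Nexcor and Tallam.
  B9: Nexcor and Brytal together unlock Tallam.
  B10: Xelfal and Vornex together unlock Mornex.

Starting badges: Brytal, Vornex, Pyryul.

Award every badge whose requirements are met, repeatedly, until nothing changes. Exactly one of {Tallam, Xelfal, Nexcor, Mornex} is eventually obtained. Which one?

With Pyryul and Brytal, Zinrho is earned (B3).
With Zinrho, Orbgal is earned (B1).
With Orbgal and Brytal, Normar is earned (B7).
With Pyryul and Normar, Tallam is earned (B5).
Xelfal would need Nexcor and Tallam (B8), but Nexcor is never earned. Mornex would need Xelfal and Vornex (B10), but Xelfal is never earned. Nexcor would need Brytal and Mornex (B2), but Mornex is never earned.

Tallam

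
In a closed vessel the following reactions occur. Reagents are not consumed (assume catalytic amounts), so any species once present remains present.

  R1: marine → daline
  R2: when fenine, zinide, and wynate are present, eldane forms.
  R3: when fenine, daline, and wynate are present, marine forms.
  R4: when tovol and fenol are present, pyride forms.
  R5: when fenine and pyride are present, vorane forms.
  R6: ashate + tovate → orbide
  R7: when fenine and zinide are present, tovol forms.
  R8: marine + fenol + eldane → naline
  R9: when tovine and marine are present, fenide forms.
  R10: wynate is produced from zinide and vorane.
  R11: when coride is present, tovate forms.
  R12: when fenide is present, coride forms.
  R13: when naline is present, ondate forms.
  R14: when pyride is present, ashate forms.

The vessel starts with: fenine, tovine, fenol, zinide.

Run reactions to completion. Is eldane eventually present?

Yes

fenine and zinide present → tovol forms (R7).
tovol and fenol present → pyride forms (R4).
fenine and pyride present → vorane forms (R5).
zinide and vorane present → wynate forms (R10).
fenine, zinide, and wynate present → eldane forms (R2).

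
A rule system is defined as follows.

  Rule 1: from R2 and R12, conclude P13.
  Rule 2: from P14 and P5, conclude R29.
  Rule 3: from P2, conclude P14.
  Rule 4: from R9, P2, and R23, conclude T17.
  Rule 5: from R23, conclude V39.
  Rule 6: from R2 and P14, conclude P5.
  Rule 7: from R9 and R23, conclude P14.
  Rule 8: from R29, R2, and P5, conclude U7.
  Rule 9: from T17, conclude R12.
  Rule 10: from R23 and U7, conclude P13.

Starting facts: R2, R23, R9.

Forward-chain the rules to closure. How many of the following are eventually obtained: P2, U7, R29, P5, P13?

4

R9 and R23 hold, so P14 follows (Rule 7).
R2 and P14 hold, so P5 follows (Rule 6).
P14 and P5 hold, so R29 follows (Rule 2).
From R29, R2, and P5, Rule 8 gives U7.
From R23 and U7, Rule 10 gives P13.
No rule produces P2, and it is not given.
U7: reached.
R29: reached.
P5: reached.
P13: reached.
Reached: U7, R29, P5, and P13 — 4 of the 5.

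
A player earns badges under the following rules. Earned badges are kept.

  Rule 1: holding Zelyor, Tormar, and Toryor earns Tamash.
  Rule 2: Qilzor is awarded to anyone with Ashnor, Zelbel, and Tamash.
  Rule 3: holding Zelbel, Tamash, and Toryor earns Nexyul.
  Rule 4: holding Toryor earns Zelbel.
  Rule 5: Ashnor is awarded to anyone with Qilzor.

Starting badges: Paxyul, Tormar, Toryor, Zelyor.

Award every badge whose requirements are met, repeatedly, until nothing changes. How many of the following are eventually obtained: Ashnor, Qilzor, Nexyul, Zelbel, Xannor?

2

With Zelyor, Tormar, and Toryor, Tamash is earned (Rule 1).
With Toryor, Zelbel is earned (Rule 4).
With Zelbel, Tamash, and Toryor, Nexyul is earned (Rule 3).
Ashnor would need Qilzor (Rule 5), but Qilzor is never earned.
Qilzor would need Ashnor, Zelbel, and Tamash (Rule 2), but Ashnor is never earned.
Nexyul: reached.
Zelbel: reached.
No rule produces Xannor, and it is not given.
Reached: Nexyul and Zelbel — 2 of the 5.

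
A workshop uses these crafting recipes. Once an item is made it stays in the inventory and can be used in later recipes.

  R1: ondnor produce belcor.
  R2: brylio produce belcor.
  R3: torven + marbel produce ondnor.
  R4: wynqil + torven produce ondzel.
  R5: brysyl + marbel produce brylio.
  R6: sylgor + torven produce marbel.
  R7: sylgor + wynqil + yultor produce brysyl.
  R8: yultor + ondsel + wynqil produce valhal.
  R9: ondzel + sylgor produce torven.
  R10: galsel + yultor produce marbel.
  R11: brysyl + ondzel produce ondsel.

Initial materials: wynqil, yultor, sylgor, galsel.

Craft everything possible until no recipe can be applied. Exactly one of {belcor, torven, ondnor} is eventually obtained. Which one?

Using R7, sylgor, wynqil, and yultor make brysyl.
Using R10, galsel and yultor make marbel.
brysyl + marbel → brylio (R5).
Using R2, brylio makes belcor.
ondnor would need torven and marbel (R3), but torven is never obtained. torven would need ondzel and sylgor (R9), but ondzel is never obtained.

belcor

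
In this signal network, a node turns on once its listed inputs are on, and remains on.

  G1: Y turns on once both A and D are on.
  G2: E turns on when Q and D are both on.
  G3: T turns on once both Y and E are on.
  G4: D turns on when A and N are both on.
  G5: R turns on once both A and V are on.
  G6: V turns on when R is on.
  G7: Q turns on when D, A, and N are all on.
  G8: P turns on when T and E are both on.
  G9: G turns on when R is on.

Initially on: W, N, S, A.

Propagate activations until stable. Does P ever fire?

A and N are on, so D turns on (G4).
G7: D, A, and N on → Q on.
A and D are on, so Y turns on (G1).
Q and D are on, so E turns on (G2).
G3: Y and E on → T on.
T and E are on, so P turns on (G8).

Yes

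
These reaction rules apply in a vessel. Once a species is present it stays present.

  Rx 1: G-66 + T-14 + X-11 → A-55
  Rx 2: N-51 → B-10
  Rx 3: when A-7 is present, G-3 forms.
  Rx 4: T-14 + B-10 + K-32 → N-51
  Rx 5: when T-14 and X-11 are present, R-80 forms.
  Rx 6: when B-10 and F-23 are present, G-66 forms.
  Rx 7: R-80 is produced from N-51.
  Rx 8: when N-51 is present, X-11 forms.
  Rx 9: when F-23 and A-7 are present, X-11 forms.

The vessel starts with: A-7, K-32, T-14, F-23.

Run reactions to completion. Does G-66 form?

No

G-66 would need B-10 and F-23 (Rx 6), but B-10 never forms.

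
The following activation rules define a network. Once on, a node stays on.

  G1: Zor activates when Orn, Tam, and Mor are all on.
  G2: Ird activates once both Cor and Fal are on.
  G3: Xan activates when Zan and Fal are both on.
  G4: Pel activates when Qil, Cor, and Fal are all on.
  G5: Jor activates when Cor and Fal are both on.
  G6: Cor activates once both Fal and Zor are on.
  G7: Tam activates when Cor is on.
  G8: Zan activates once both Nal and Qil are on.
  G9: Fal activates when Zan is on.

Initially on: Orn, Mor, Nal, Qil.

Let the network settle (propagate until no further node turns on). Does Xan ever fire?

Nal and Qil are on, so Zan activates (G8).
G9: Zan on → Fal on.
G3: Zan and Fal on → Xan on.

Yes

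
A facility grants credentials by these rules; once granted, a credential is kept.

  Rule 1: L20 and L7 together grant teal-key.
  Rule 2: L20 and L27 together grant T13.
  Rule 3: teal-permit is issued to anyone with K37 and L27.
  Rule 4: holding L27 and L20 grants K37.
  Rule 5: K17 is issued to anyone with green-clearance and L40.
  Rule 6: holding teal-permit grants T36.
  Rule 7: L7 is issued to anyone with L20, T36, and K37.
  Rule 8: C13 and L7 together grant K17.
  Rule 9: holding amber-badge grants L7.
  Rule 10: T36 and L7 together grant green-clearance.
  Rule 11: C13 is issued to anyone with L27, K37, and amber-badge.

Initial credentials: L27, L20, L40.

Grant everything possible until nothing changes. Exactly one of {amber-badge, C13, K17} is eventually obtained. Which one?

Holding L27 and L20 grants K37 (Rule 4).
Holding K37 and L27 grants teal-permit (Rule 3).
Holding teal-permit grants T36 (Rule 6).
Holding L20, T36, and K37 grants L7 (Rule 7).
Holding T36 and L7 grants green-clearance (Rule 10).
Holding green-clearance and L40 grants K17 (Rule 5).
No rule produces amber-badge, and it is not given. C13 would need L27, K37, and amber-badge (Rule 11), but amber-badge is never granted.

K17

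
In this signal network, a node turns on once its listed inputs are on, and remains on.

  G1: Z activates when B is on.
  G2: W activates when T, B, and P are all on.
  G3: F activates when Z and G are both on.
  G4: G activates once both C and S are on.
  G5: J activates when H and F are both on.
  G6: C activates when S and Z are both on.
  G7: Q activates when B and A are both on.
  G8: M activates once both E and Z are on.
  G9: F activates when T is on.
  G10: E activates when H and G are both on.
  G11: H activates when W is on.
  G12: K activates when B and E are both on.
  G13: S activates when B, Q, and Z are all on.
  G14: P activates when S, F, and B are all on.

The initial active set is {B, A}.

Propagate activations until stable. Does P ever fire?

Yes

G7: B and A on → Q on.
B is on, so Z activates (G1).
B, Q, and Z are on, so S activates (G13).
G6: S and Z on → C on.
C and S are on, so G activates (G4).
G3: Z and G on → F on.
S, F, and B are on, so P activates (G14).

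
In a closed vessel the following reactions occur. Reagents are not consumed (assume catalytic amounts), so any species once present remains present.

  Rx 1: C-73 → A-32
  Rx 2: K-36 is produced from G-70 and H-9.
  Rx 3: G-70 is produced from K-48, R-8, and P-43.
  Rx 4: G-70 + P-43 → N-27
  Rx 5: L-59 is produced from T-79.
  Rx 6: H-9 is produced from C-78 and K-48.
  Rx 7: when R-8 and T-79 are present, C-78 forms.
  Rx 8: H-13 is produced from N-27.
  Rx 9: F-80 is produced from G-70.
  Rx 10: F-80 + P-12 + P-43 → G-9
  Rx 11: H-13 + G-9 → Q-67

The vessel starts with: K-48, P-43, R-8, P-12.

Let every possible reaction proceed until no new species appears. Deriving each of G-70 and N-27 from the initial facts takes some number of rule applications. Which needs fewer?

G-70

G-70: K-48, R-8, and P-43 present → G-70 forms (Rx 3). [1 rule application]
N-27: K-48, R-8, and P-43 present → G-70 forms (Rx 3). G-70 and P-43 present → N-27 forms (Rx 4). [2 rule applications]
G-70 needs fewer.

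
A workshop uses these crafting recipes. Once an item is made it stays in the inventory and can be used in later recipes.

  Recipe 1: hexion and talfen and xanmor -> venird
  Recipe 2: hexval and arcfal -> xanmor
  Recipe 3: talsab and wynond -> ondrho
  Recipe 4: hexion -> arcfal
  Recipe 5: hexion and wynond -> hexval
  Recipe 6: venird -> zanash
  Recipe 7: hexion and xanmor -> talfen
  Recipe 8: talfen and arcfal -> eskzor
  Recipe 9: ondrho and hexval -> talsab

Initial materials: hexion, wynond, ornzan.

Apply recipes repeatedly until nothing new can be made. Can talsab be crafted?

No

talsab would need ondrho and hexval (Recipe 9), but ondrho is never obtained.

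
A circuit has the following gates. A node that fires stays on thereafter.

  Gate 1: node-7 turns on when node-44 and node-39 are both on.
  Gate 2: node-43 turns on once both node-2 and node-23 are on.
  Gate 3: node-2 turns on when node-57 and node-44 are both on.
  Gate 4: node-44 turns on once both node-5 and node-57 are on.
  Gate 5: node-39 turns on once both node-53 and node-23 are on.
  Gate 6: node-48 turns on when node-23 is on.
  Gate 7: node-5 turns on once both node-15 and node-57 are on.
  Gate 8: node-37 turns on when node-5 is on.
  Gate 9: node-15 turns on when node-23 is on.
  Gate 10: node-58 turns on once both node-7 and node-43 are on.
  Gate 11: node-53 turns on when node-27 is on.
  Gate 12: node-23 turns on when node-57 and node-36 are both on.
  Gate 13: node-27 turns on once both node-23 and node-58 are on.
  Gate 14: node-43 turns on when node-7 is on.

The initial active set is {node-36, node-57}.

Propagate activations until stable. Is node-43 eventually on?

Gate 12: node-57 and node-36 on → node-23 on.
node-23 is on, so node-15 turns on (Gate 9).
node-15 and node-57 are on, so node-5 turns on (Gate 7).
node-5 and node-57 are on, so node-44 turns on (Gate 4).
node-57 and node-44 are on, so node-2 turns on (Gate 3).
Gate 2: node-2 and node-23 on → node-43 on.

Yes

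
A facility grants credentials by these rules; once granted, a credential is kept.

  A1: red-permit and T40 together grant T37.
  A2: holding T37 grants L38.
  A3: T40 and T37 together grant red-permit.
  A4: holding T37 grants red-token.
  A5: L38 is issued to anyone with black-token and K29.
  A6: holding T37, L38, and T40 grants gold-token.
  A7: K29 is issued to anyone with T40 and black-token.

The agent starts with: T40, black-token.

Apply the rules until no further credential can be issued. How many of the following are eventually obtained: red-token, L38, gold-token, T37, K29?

Holding T40 and black-token grants K29 (A7).
Holding black-token and K29 grants L38 (A5).
red-token would need T37 (A4), but T37 is never granted.
L38: reached.
gold-token would need T37, L38, and T40 (A6), but T37 is never granted.
T37 would need red-permit and T40 (A1), but red-permit is never granted.
K29: reached.
Reached: L38 and K29 — 2 of the 5.

2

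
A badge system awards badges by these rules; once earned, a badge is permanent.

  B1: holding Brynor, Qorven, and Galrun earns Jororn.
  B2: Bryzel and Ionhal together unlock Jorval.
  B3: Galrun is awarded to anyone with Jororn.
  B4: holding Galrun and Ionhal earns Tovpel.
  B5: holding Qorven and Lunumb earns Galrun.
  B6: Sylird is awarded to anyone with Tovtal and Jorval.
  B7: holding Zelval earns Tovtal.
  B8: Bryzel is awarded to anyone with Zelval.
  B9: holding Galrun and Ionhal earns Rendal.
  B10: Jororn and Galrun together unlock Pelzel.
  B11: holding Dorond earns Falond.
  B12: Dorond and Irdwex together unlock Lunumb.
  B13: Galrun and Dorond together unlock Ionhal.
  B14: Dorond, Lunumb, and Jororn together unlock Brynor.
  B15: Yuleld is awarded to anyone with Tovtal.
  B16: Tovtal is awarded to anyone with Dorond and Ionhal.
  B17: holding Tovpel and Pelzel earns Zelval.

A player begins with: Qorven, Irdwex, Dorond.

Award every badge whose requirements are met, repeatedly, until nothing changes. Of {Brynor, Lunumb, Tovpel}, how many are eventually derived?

With Dorond and Irdwex, Lunumb is earned (B12).
With Qorven and Lunumb, Galrun is earned (B5).
With Galrun and Dorond, Ionhal is earned (B13).
With Galrun and Ionhal, Tovpel is earned (B4).
Brynor would need Dorond, Lunumb, and Jororn (B14), but Jororn is never earned.
Lunumb: reached.
Tovpel: reached.
Reached: Lunumb and Tovpel — 2 of the 3.

2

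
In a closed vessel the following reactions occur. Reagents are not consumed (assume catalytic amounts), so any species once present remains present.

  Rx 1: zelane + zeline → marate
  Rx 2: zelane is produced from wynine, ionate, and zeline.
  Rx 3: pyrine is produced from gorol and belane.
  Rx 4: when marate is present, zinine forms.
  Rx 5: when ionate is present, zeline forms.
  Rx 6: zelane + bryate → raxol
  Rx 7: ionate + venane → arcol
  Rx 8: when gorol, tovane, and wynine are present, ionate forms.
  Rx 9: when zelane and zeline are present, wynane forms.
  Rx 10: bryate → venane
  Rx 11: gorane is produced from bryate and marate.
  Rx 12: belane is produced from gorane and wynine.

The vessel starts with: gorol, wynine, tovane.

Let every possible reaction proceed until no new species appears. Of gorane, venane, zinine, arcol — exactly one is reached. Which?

zinine

gorol, tovane, and wynine present → ionate forms (Rx 8).
ionate present → zeline forms (Rx 5).
wynine, ionate, and zeline present → zelane forms (Rx 2).
zelane and zeline present → marate forms (Rx 1).
marate present → zinine forms (Rx 4).
arcol would need ionate and venane (Rx 7), but venane never forms. gorane would need bryate and marate (Rx 11), but bryate never forms. venane would need bryate (Rx 10), but bryate never forms.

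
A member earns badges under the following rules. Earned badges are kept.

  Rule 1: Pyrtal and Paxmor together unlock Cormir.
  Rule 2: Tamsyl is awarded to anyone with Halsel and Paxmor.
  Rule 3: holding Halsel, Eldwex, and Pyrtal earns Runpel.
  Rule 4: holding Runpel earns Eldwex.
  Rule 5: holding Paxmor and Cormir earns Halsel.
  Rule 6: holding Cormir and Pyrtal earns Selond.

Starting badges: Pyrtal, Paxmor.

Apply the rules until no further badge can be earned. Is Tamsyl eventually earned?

Yes

With Pyrtal and Paxmor, Cormir is earned (Rule 1).
With Paxmor and Cormir, Halsel is earned (Rule 5).
With Halsel and Paxmor, Tamsyl is earned (Rule 2).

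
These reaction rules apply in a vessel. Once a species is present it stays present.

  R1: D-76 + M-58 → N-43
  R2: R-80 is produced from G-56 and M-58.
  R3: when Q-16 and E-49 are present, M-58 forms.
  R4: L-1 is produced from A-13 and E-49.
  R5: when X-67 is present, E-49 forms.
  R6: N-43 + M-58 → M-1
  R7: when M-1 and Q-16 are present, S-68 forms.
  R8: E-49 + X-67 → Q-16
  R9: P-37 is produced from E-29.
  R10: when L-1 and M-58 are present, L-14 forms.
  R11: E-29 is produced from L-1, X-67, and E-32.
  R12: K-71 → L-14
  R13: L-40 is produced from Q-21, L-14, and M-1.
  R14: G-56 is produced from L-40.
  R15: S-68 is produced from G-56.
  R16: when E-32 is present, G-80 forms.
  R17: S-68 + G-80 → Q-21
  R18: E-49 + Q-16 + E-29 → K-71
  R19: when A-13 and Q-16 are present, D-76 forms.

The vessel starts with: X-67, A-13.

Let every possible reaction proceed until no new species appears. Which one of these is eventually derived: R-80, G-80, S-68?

X-67 present → E-49 forms (R5).
E-49 and X-67 present → Q-16 forms (R8).
Q-16 and E-49 present → M-58 forms (R3).
A-13 and Q-16 present → D-76 forms (R19).
D-76 and M-58 present → N-43 forms (R1).
N-43 and M-58 present → M-1 forms (R6).
M-1 and Q-16 present → S-68 forms (R7).
G-80 would need E-32 (R16), but E-32 never forms. R-80 would need G-56 and M-58 (R2), but G-56 never forms.

S-68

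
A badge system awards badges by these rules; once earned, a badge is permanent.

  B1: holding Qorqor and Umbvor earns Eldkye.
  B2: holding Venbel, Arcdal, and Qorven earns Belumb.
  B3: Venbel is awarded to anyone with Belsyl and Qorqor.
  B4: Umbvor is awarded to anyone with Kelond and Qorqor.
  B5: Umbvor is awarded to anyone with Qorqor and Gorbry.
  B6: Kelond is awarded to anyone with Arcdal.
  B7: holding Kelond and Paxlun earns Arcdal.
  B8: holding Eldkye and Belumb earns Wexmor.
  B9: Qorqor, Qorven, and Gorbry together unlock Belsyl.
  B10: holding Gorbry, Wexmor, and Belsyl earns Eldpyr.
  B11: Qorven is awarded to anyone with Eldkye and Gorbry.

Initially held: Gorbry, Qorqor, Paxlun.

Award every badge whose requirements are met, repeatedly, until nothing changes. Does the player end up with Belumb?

No

Belumb would need Venbel, Arcdal, and Qorven (B2), but Arcdal is never earned.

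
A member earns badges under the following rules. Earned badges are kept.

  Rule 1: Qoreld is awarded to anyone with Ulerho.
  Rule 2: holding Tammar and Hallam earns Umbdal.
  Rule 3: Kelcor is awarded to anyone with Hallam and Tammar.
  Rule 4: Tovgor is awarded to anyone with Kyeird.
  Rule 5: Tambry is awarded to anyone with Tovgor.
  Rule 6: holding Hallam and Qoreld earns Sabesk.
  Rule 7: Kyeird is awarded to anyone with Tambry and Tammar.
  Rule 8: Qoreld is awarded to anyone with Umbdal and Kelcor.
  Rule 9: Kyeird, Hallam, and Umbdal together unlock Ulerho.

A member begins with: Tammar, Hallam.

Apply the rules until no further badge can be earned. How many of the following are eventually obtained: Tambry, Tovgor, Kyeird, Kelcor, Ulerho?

1

With Hallam and Tammar, Kelcor is earned (Rule 3).
Tambry would need Tovgor (Rule 5), but Tovgor is never earned.
Tovgor would need Kyeird (Rule 4), but Kyeird is never earned.
Kyeird would need Tambry and Tammar (Rule 7), but Tambry is never earned.
Kelcor: reached.
Ulerho would need Kyeird, Hallam, and Umbdal (Rule 9), but Kyeird is never earned.
Reached: Kelcor — 1 of the 5.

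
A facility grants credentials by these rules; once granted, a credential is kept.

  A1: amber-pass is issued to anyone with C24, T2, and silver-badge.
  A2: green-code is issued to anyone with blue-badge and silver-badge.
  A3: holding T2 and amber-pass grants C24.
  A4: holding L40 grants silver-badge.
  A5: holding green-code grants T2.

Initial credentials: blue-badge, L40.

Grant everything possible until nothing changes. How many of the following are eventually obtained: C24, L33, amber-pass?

0

C24 would need T2 and amber-pass (A3), but amber-pass is never granted.
No rule produces L33, and it is not given.
amber-pass would need C24, T2, and silver-badge (A1), but C24 is never granted.
None of the 3 are reached.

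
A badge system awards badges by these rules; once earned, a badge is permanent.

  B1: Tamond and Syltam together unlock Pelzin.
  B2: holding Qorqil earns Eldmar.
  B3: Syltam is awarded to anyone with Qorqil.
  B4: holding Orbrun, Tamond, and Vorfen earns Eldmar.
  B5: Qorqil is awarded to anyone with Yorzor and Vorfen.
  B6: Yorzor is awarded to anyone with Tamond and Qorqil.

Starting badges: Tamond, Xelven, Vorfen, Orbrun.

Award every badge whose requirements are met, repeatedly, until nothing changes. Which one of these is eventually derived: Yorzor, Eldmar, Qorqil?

With Orbrun, Tamond, and Vorfen, Eldmar is earned (B4).
Yorzor would need Tamond and Qorqil (B6), but Qorqil is never earned. Qorqil would need Yorzor and Vorfen (B5), but Yorzor is never earned.

Eldmar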